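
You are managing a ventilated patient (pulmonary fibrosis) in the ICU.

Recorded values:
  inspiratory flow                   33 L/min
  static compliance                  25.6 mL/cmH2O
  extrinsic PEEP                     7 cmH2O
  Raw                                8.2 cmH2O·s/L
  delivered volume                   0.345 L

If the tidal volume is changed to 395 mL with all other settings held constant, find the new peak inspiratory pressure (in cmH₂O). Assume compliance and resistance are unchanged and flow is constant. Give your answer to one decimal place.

26.9

Flow: 33 L/min ÷ 60 = 0.55 L/s.
PIP = Vt/C + R·V̇ + PEEP (constant-flow equation of motion).
Only the elastic term changes: ΔPIP = ΔVt / C = (395 − 345) / 25.6 = 1.953 cmH2O.
Original PIP = 345/25.6 + 8.2×0.55 + 7 = 24.987 cmH2O; new PIP = 24.987 + (1.953) = 26.94 cmH2O.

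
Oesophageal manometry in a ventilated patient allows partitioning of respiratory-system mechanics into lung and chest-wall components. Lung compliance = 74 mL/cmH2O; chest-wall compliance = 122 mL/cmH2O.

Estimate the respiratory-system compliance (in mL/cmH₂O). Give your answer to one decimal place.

46.1

Lung and chest wall are elastances in series: 1/Crs = 1/CL + 1/Ccw.
1/Crs = 1/74 + 1/122 = 0.02171.
Crs = 46.062 mL/cmH2O.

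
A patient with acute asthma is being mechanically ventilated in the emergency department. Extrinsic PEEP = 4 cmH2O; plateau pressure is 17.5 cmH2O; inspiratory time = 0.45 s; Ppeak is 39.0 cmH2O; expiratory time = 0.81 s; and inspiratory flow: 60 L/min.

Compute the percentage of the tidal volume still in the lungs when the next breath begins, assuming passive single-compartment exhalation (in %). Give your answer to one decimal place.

32.3

Flow: 60 L/min ÷ 60 = 1 L/s.
Vt = flow × Ti = 1 L/s × 0.45 s × 1000 mL/L = 450.0 mL.
R = (PIP − Pplat)/V̇ = (39.0 − 17.5) / 1 = 21.5/1 = 21.5 cmH2O·s/L.
C = Vt/(Pplat − PEEP) = 450.0 / (17.5 − 4) = 450.0/13.5 = 33.333 mL/cmH2O.
τ = R × C = 21.5 × 0.03333 L/cmH2O = 0.7166 s.
Fraction remaining at end-expiration = e^(−Te/τ) = e^(−0.81/0.7166) = 0.3229 → 32.29%.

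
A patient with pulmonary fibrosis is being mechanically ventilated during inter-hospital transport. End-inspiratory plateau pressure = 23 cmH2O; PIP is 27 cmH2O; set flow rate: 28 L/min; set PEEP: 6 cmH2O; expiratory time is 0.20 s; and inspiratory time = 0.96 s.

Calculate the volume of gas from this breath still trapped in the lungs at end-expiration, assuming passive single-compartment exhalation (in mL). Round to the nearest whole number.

Flow: 28 L/min ÷ 60 = 0.4667 L/s.
Vt = flow × Ti = 0.4667 L/s × 0.96 s × 1000 mL/L = 448.03 mL.
R = (PIP − Pplat)/V̇ = (27 − 23) / 0.4667 = 4.0/0.4667 = 8.571 cmH2O·s/L.
C = Vt/(Pplat − PEEP) = 448.03 / (23 − 6) = 448.03/17.0 = 26.355 mL/cmH2O.
τ = R × C = 8.571 × 0.02636 L/cmH2O = 0.2259 s.
Fraction remaining = e^(−Te/τ) = e^(−0.20/0.2259) = 0.4126.
Trapped volume = 448.03 × 0.4126 = 184.86 mL.

185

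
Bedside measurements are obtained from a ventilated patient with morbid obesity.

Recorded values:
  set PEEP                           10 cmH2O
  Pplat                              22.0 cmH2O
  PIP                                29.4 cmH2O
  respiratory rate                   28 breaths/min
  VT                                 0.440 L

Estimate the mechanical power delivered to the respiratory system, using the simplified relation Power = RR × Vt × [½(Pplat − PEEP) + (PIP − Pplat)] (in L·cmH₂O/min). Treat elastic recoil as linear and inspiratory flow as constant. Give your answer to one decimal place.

165.1

Per-breath work = Vt × [½(Pplat−PEEP) + (PIP−Pplat)] = 0.440 × [0.5×12.0 + 7.4] = 0.440 × 13.4 = 5.896 L·cmH2O.
Power = 28 × 5.896 = 165.09 L·cmH2O/min.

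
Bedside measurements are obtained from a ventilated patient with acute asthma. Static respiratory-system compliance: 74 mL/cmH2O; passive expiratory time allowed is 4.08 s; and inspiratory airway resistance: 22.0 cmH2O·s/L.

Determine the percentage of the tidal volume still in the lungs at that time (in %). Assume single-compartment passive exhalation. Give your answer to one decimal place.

8.2

τ = R × C = 22.0 × 74 mL/cmH2O = 22.0 × 0.074 L/cmH2O = 1.628 s.
Passive exhalation: V(t)/V₀ = e^(−t/τ) = e^(−4.08/1.628) = 0.08158.
Fraction remaining = 0.08158 → 8.158%.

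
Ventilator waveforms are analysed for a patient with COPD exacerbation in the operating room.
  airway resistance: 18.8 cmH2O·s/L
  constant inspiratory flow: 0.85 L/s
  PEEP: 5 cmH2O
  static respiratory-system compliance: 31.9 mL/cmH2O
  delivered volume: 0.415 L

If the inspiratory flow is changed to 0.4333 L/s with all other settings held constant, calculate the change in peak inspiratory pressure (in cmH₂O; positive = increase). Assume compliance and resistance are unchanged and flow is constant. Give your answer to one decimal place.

-7.8

PIP = Vt/C + R·V̇ + PEEP (constant-flow equation of motion).
Only the resistive term changes: ΔPIP = R × ΔV̇ = 18.8 × (0.4333 − 0.85) = 18.8 × -0.4167 = -7.834 cmH2O.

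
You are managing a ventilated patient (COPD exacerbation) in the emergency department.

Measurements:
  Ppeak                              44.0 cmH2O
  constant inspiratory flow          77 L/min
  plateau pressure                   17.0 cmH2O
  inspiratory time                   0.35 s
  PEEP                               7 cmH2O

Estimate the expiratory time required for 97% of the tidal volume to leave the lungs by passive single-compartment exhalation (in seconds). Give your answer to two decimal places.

Flow: 77 L/min ÷ 60 = 1.2833 L/s.
Vt = flow × Ti = 1.2833 L/s × 0.35 s × 1000 mL/L = 449.16 mL.
R = (PIP − Pplat)/V̇ = (44.0 − 17.0) / 1.2833 = 27.0/1.2833 = 21.04 cmH2O·s/L.
C = Vt/(Pplat − PEEP) = 449.16 / (17.0 − 7) = 449.16/10.0 = 44.916 mL/cmH2O.
τ = R × C = 21.04 × 0.04492 L/cmH2O = 0.9451 s.
t = −τ·ln(1 − 0.97) = −0.9451·ln(0.03) = 3.314 s.

3.31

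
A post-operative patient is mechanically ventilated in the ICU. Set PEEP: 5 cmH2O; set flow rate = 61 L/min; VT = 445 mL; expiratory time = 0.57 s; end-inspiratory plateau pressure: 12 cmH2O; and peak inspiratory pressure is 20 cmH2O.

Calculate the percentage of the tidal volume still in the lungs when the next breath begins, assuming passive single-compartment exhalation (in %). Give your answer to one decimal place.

32.0

Flow: 61 L/min ÷ 60 = 1.0167 L/s.
R = (PIP − Pplat)/V̇ = (20 − 12) / 1.0167 = 8.0/1.0167 = 7.869 cmH2O·s/L.
C = Vt/(Pplat − PEEP) = 445.0 / (12 − 5) = 445.0/7.0 = 63.571 mL/cmH2O.
τ = R × C = 7.869 × 0.06357 L/cmH2O = 0.5002 s.
Fraction remaining at end-expiration = e^(−Te/τ) = e^(−0.57/0.5002) = 0.32 → 32.0%.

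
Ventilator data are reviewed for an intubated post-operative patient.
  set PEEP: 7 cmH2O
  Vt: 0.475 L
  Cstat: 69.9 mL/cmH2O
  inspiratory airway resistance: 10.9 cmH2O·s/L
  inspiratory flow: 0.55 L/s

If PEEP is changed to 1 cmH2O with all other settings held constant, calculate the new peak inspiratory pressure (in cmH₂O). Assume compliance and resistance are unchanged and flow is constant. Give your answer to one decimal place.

PIP = Vt/C + R·V̇ + PEEP (constant-flow equation of motion).
Only the baseline term changes: ΔPIP = ΔPEEP = 1 − 7 = -6.0 cmH2O.
Original PIP = 475/69.9 + 10.9×0.55 + 7 = 19.79 cmH2O; new PIP = 19.79 + (-6.0) = 13.79 cmH2O.

13.8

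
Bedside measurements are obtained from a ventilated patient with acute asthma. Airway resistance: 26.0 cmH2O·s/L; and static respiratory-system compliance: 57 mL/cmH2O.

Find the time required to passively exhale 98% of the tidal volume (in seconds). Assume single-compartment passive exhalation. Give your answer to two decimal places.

τ = R × C = 26.0 × 57 mL/cmH2O = 26.0 × 0.057 L/cmH2O = 1.482 s.
Exhaled fraction f = 1 − e^(−t/τ) → t = −τ·ln(1 − f) = −1.482·ln(0.02) = 5.798 s.

5.80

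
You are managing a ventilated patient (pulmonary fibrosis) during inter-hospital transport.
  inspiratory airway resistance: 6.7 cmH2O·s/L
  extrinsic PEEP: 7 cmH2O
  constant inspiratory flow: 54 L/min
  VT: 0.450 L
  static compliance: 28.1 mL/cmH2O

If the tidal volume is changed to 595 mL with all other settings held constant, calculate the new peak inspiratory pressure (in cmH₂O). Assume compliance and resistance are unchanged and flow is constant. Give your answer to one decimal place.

34.2

Flow: 54 L/min ÷ 60 = 0.9 L/s.
PIP = Vt/C + R·V̇ + PEEP (constant-flow equation of motion).
Only the elastic term changes: ΔPIP = ΔVt / C = (595 − 450) / 28.1 = 5.16 cmH2O.
Original PIP = 450/28.1 + 6.7×0.9 + 7 = 29.044 cmH2O; new PIP = 29.044 + (5.16) = 34.204 cmH2O.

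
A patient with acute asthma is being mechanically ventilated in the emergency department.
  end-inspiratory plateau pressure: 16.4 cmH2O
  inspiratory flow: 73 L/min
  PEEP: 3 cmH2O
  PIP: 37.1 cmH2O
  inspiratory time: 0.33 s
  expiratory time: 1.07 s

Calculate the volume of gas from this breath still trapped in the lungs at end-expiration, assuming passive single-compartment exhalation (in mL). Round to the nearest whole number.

49

Flow: 73 L/min ÷ 60 = 1.2167 L/s.
Vt = flow × Ti = 1.2167 L/s × 0.33 s × 1000 mL/L = 401.51 mL.
R = (PIP − Pplat)/V̇ = (37.1 − 16.4) / 1.2167 = 20.7/1.2167 = 17.013 cmH2O·s/L.
C = Vt/(Pplat − PEEP) = 401.51 / (16.4 − 3) = 401.51/13.4 = 29.963 mL/cmH2O.
τ = R × C = 17.013 × 0.02996 L/cmH2O = 0.5097 s.
Fraction remaining = e^(−Te/τ) = e^(−1.07/0.5097) = 0.1225.
Trapped volume = 401.51 × 0.1225 = 49.185 mL.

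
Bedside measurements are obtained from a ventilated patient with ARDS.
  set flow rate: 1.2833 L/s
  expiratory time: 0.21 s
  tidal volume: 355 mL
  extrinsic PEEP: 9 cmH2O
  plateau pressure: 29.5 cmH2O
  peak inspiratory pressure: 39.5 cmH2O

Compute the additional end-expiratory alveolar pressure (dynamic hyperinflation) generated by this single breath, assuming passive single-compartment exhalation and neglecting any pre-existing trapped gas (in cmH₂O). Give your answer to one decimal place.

R = (PIP − Pplat)/V̇ = (39.5 − 29.5) / 1.2833 = 10.0/1.2833 = 7.792 cmH2O·s/L.
C = Vt/(Pplat − PEEP) = 355.0 / (29.5 − 9) = 355.0/20.5 = 17.317 mL/cmH2O.
τ = R × C = 7.792 × 0.01732 L/cmH2O = 0.135 s.
Fraction remaining = e^(−Te/τ) = e^(−0.21/0.135) = 0.2111; trapped volume = 355.0 × 0.2111 = 74.941 mL.
Additional alveolar pressure from trapping ≈ V_trapped / C = 74.941 / 17.317 = 4.328 cmH2O.

4.3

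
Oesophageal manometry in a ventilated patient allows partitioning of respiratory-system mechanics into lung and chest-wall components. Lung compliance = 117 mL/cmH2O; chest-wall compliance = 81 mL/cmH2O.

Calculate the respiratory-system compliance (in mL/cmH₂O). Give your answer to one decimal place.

Lung and chest wall are elastances in series: 1/Crs = 1/CL + 1/Ccw.
1/Crs = 1/117 + 1/81 = 0.02089.
Crs = 47.87 mL/cmH2O.

47.9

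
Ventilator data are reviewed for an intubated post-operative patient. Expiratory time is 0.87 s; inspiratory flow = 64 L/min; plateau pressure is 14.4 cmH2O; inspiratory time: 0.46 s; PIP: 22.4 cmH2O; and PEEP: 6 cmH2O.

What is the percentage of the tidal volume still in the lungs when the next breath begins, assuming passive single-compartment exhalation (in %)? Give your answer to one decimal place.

Flow: 64 L/min ÷ 60 = 1.0667 L/s.
Vt = flow × Ti = 1.0667 L/s × 0.46 s × 1000 mL/L = 490.68 mL.
R = (PIP − Pplat)/V̇ = (22.4 − 14.4) / 1.0667 = 8.0/1.0667 = 7.5 cmH2O·s/L.
C = Vt/(Pplat − PEEP) = 490.68 / (14.4 − 6) = 490.68/8.4 = 58.414 mL/cmH2O.
τ = R × C = 7.5 × 0.05841 L/cmH2O = 0.4381 s.
Fraction remaining at end-expiration = e^(−Te/τ) = e^(−0.87/0.4381) = 0.1373 → 13.73%.

13.7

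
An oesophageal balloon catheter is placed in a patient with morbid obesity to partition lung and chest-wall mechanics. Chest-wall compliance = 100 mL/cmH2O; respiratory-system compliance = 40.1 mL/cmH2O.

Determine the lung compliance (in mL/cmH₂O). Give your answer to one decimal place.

1/CL = 1/Crs − 1/Ccw.
1/CL = 1/40.1 − 1/100 = 0.01494.
CL = 66.934 mL/cmH2O.

66.9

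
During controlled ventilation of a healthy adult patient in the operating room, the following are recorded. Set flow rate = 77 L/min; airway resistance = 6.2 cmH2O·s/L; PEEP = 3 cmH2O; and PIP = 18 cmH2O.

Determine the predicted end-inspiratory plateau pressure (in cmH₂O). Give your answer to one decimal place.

Flow: 77 L/min ÷ 60 = 1.2833 L/s.
Pplat = PIP − Raw × flow = 18 − 6.2 × 1.2833 = 18 − 7.956 = 10.044 cmH2O.

10.0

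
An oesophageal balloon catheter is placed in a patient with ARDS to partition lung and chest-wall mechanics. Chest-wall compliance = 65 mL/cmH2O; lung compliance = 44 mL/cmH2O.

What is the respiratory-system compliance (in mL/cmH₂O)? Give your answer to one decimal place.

Lung and chest wall are elastances in series: 1/Crs = 1/CL + 1/Ccw.
1/Crs = 1/44 + 1/65 = 0.03811.
Crs = 26.24 mL/cmH2O.

26.2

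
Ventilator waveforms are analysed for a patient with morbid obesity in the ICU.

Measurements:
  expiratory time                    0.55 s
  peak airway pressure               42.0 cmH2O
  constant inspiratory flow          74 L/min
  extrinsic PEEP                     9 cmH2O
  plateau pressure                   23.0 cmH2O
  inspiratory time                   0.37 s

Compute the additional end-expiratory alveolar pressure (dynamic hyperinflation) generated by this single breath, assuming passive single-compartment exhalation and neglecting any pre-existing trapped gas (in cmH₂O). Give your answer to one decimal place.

4.7

Flow: 74 L/min ÷ 60 = 1.2333 L/s.
Vt = flow × Ti = 1.2333 L/s × 0.37 s × 1000 mL/L = 456.32 mL.
R = (PIP − Pplat)/V̇ = (42.0 − 23.0) / 1.2333 = 19.0/1.2333 = 15.406 cmH2O·s/L.
C = Vt/(Pplat − PEEP) = 456.32 / (23.0 − 9) = 456.32/14.0 = 32.594 mL/cmH2O.
τ = R × C = 15.406 × 0.03259 L/cmH2O = 0.5021 s.
Fraction remaining = e^(−Te/τ) = e^(−0.55/0.5021) = 0.3344; trapped volume = 456.32 × 0.3344 = 152.59 mL.
Additional alveolar pressure from trapping ≈ V_trapped / C = 152.59 / 32.594 = 4.682 cmH2O.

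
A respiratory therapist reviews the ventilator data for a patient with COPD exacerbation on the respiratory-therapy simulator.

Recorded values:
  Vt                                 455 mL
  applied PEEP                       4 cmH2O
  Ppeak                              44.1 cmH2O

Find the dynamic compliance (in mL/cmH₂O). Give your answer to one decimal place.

11.3

Dynamic compliance = Vt / (PIP − PEEP) = 455 / (44.1 − 4) = 455 / 40.1 = 11.347 mL/cmH2O.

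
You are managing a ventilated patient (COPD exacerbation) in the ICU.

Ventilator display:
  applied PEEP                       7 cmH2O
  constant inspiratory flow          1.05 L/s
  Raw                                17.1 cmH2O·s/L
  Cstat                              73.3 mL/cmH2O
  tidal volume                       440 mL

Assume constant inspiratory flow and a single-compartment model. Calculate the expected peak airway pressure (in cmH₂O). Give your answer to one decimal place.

31.0

Equation of motion (constant flow): PIP = Vt/C + R·V̇ + PEEP.
PIP = 440/73.3 + 17.1×1.05 + 7 = 6.003 + 17.955 + 7 = 30.958 cmH2O.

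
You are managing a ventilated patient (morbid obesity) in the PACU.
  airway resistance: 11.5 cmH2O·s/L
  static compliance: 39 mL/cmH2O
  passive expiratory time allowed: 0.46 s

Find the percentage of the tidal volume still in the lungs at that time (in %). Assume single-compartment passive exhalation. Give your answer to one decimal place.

35.9

τ = R × C = 11.5 × 39 mL/cmH2O = 11.5 × 0.039 L/cmH2O = 0.4485 s.
Passive exhalation: V(t)/V₀ = e^(−t/τ) = e^(−0.46/0.4485) = 0.3586.
Fraction remaining = 0.3586 → 35.86%.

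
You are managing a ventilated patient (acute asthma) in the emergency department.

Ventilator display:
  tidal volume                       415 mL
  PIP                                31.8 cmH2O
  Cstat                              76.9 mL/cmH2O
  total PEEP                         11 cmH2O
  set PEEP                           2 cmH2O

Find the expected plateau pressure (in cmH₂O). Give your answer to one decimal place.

16.4

End-expiratory occlusion gives total PEEP = 11 cmH2O (intrinsic PEEP = 11 − 2 = 9). Use total PEEP for the elastic gradient.
Pplat = PEEPtotal + Vt / Cstat = 11 + 415 / 76.9 = 11 + 5.397 = 16.397 cmH2O.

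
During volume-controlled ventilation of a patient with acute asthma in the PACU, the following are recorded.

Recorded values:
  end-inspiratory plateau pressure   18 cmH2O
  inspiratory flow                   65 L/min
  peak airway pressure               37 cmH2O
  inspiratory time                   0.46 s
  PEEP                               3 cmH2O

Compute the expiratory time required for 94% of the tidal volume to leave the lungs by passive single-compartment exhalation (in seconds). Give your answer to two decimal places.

Flow: 65 L/min ÷ 60 = 1.0833 L/s.
Vt = flow × Ti = 1.0833 L/s × 0.46 s × 1000 mL/L = 498.32 mL.
R = (PIP − Pplat)/V̇ = (37 − 18) / 1.0833 = 19.0/1.0833 = 17.539 cmH2O·s/L.
C = Vt/(Pplat − PEEP) = 498.32 / (18 − 3) = 498.32/15.0 = 33.221 mL/cmH2O.
τ = R × C = 17.539 × 0.03322 L/cmH2O = 0.5826 s.
t = −τ·ln(1 − 0.94) = −0.5826·ln(0.06) = 1.639 s.

1.64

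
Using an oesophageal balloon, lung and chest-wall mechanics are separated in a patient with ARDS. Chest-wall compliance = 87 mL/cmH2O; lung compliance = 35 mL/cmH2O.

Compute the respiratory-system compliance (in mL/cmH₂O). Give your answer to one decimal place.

Lung and chest wall are elastances in series: 1/Crs = 1/CL + 1/Ccw.
1/Crs = 1/35 + 1/87 = 0.04007.
Crs = 24.956 mL/cmH2O.

25.0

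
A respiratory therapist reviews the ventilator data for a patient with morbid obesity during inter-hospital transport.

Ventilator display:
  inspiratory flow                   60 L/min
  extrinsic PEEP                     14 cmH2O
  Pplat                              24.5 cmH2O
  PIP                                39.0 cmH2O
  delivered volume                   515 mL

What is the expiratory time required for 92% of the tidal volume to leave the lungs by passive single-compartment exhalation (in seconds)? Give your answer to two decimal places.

1.80

Flow: 60 L/min ÷ 60 = 1 L/s.
R = (PIP − Pplat)/V̇ = (39.0 − 24.5) / 1 = 14.5/1 = 14.5 cmH2O·s/L.
C = Vt/(Pplat − PEEP) = 515.0 / (24.5 − 14) = 515.0/10.5 = 49.048 mL/cmH2O.
τ = R × C = 14.5 × 0.04905 L/cmH2O = 0.7112 s.
t = −τ·ln(1 − 0.92) = −0.7112·ln(0.08) = 1.796 s.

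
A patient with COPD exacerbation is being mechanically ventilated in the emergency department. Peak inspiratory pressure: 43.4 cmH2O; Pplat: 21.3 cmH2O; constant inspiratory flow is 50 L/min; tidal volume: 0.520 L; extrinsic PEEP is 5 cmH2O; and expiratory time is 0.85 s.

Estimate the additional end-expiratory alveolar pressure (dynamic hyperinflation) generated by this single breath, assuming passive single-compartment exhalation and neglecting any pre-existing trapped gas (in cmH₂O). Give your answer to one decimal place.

6.0

Flow: 50 L/min ÷ 60 = 0.8333 L/s.
R = (PIP − Pplat)/V̇ = (43.4 − 21.3) / 0.8333 = 22.1/0.8333 = 26.521 cmH2O·s/L.
C = Vt/(Pplat − PEEP) = 520.0 / (21.3 − 5) = 520.0/16.3 = 31.902 mL/cmH2O.
τ = R × C = 26.521 × 0.0319 L/cmH2O = 0.846 s.
Fraction remaining = e^(−Te/τ) = e^(−0.85/0.846) = 0.3661; trapped volume = 520.0 × 0.3661 = 190.37 mL.
Additional alveolar pressure from trapping ≈ V_trapped / C = 190.37 / 31.902 = 5.967 cmH2O.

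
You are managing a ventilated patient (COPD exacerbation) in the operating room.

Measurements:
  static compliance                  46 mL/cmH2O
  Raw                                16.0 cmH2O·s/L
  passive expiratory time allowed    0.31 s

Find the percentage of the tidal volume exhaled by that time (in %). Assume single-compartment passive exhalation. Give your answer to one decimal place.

τ = R × C = 16.0 × 46 mL/cmH2O = 16.0 × 0.046 L/cmH2O = 0.736 s.
Passive exhalation: V(t)/V₀ = e^(−t/τ) = e^(−0.31/0.736) = 0.6563.
Fraction exhaled = 1 − 0.6563 = 0.3437 → 34.37%.

34.4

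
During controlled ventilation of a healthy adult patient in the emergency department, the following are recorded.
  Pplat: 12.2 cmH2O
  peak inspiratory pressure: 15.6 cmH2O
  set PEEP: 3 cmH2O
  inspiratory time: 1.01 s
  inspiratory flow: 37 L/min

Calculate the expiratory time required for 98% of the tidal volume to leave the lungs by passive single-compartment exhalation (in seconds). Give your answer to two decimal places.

1.46

Flow: 37 L/min ÷ 60 = 0.6167 L/s.
Vt = flow × Ti = 0.6167 L/s × 1.01 s × 1000 mL/L = 622.87 mL.
R = (PIP − Pplat)/V̇ = (15.6 − 12.2) / 0.6167 = 3.4/0.6167 = 5.513 cmH2O·s/L.
C = Vt/(Pplat − PEEP) = 622.87 / (12.2 − 3) = 622.87/9.2 = 67.703 mL/cmH2O.
τ = R × C = 5.513 × 0.0677 L/cmH2O = 0.3732 s.
t = −τ·ln(1 − 0.98) = −0.3732·ln(0.02) = 1.46 s.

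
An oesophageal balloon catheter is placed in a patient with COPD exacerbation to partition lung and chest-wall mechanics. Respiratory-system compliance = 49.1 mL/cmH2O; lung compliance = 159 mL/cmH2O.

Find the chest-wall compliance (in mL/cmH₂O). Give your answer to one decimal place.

1/Ccw = 1/Crs − 1/CL.
1/Ccw = 1/49.1 − 1/159 = 0.01408.
Ccw = 71.023 mL/cmH2O.

71.0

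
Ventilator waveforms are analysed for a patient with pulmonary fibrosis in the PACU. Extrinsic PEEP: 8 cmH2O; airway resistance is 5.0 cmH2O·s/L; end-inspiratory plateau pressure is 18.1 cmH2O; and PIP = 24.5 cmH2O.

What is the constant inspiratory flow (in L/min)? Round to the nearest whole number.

flow = (PIP − Pplat) / Raw = (24.5 − 18.1) / 5.0 = 1.28 L/s × 60 = 76.8 L/min.

77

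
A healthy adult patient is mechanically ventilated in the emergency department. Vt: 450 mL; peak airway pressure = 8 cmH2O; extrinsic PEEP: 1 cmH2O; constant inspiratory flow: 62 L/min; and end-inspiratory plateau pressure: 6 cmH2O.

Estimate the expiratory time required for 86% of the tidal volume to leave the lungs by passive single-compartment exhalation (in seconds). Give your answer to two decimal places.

Flow: 62 L/min ÷ 60 = 1.0333 L/s.
R = (PIP − Pplat)/V̇ = (8 − 6) / 1.0333 = 2.0/1.0333 = 1.936 cmH2O·s/L.
C = Vt/(Pplat − PEEP) = 450.0 / (6 − 1) = 450.0/5.0 = 90.0 mL/cmH2O.
τ = R × C = 1.936 × 0.09 L/cmH2O = 0.1742 s.
t = −τ·ln(1 − 0.86) = −0.1742·ln(0.14) = 0.3425 s.

0.34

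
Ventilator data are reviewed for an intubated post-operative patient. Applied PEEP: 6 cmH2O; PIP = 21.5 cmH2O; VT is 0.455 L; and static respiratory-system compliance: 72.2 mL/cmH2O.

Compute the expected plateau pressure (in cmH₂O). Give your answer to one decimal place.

12.3

Pplat = PEEP + Vt / Cstat = 6 + 455 / 72.2 = 6 + 6.302 = 12.302 cmH2O.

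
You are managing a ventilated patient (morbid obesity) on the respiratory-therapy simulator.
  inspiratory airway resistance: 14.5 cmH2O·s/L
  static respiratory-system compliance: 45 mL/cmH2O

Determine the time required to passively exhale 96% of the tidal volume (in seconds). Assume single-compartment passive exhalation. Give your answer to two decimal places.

τ = R × C = 14.5 × 45 mL/cmH2O = 14.5 × 0.045 L/cmH2O = 0.6525 s.
Exhaled fraction f = 1 − e^(−t/τ) → t = −τ·ln(1 − f) = −0.6525·ln(0.04) = 2.1 s.

2.10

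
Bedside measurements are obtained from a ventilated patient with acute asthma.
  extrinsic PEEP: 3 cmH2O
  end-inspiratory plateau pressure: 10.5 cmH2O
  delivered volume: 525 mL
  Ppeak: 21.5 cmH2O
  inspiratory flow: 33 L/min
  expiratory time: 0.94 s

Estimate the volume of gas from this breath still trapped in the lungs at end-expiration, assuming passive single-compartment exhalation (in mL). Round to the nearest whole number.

268

Flow: 33 L/min ÷ 60 = 0.55 L/s.
R = (PIP − Pplat)/V̇ = (21.5 − 10.5) / 0.55 = 11.0/0.55 = 20.0 cmH2O·s/L.
C = Vt/(Pplat − PEEP) = 525.0 / (10.5 − 3) = 525.0/7.5 = 70.0 mL/cmH2O.
τ = R × C = 20.0 × 0.07 L/cmH2O = 1.4 s.
Fraction remaining = e^(−Te/τ) = e^(−0.94/1.4) = 0.511.
Trapped volume = 525.0 × 0.511 = 268.28 mL.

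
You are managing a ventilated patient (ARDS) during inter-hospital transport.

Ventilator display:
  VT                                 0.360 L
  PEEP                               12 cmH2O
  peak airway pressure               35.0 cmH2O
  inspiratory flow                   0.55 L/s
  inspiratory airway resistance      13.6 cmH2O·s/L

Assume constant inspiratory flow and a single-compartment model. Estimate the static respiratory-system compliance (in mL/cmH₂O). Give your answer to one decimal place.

Equation of motion (constant flow): PIP = Vt/C + R·V̇ + PEEP.
Vt/C = PIP − R·V̇ − PEEP = 35.0 − 13.6×0.55 − 12 = 35.0 − 7.48 − 12 = 15.52 cmH2O.
C = Vt / 15.52 = 360 / 15.52 = 23.196 mL/cmH2O.

23.2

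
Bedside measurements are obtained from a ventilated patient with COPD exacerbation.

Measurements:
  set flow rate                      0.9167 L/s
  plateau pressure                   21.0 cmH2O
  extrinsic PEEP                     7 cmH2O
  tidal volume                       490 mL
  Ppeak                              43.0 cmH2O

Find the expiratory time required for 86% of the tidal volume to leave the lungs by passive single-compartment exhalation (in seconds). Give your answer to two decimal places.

1.65

R = (PIP − Pplat)/V̇ = (43.0 − 21.0) / 0.9167 = 22.0/0.9167 = 23.999 cmH2O·s/L.
C = Vt/(Pplat − PEEP) = 490.0 / (21.0 − 7) = 490.0/14.0 = 35.0 mL/cmH2O.
τ = R × C = 23.999 × 0.035 L/cmH2O = 0.84 s.
t = −τ·ln(1 − 0.86) = −0.84·ln(0.14) = 1.652 s.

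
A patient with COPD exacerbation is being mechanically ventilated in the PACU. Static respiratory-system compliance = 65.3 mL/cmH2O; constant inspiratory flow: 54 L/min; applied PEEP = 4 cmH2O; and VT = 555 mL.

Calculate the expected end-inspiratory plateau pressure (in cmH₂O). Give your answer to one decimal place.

12.5

Pplat = PEEP + Vt / Cstat = 4 + 555 / 65.3 = 4 + 8.499 = 12.499 cmH2O.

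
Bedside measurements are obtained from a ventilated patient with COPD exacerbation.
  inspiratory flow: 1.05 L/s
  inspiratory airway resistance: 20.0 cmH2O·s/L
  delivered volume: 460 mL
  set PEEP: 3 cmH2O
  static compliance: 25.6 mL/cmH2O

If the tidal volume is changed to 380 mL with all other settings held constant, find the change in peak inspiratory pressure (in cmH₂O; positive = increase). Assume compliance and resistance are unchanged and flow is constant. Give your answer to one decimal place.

-3.1

PIP = Vt/C + R·V̇ + PEEP (constant-flow equation of motion).
Only the elastic term changes: ΔPIP = ΔVt / C = (380 − 460) / 25.6 = -3.125 cmH2O.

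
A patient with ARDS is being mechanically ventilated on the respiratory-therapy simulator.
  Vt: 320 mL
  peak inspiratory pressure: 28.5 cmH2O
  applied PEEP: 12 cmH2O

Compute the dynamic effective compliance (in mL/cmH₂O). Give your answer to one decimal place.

19.4

Dynamic compliance = Vt / (PIP − PEEP) = 320 / (28.5 − 12) = 320 / 16.5 = 19.394 mL/cmH2O.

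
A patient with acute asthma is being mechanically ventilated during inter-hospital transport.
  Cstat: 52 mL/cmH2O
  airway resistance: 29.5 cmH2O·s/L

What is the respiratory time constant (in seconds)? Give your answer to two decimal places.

1.53

τ = R × C = 29.5 × 52 mL/cmH2O = 29.5 × 0.052 L/cmH2O = 1.534 s.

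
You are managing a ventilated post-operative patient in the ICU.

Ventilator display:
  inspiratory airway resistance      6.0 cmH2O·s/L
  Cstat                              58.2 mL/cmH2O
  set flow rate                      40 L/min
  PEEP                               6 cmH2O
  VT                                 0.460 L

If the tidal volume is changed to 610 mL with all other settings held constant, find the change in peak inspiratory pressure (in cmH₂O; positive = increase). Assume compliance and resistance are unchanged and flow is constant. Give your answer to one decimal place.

2.6

PIP = Vt/C + R·V̇ + PEEP (constant-flow equation of motion).
Only the elastic term changes: ΔPIP = ΔVt / C = (610 − 460) / 58.2 = 2.577 cmH2O.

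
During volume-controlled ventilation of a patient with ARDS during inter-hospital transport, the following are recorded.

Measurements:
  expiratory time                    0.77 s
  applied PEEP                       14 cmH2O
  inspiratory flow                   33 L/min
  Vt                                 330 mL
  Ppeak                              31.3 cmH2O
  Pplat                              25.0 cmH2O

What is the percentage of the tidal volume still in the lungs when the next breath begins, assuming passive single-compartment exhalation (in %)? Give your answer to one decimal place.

10.6

Flow: 33 L/min ÷ 60 = 0.55 L/s.
R = (PIP − Pplat)/V̇ = (31.3 − 25.0) / 0.55 = 6.3/0.55 = 11.455 cmH2O·s/L.
C = Vt/(Pplat − PEEP) = 330.0 / (25.0 − 14) = 330.0/11.0 = 30.0 mL/cmH2O.
τ = R × C = 11.455 × 0.03 L/cmH2O = 0.3437 s.
Fraction remaining at end-expiration = e^(−Te/τ) = e^(−0.77/0.3437) = 0.1064 → 10.64%.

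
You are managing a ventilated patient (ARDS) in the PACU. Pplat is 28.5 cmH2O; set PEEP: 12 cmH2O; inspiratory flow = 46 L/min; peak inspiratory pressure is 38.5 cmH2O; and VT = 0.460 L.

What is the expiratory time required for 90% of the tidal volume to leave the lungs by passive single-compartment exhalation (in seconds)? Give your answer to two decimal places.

Flow: 46 L/min ÷ 60 = 0.7667 L/s.
R = (PIP − Pplat)/V̇ = (38.5 − 28.5) / 0.7667 = 10.0/0.7667 = 13.043 cmH2O·s/L.
C = Vt/(Pplat − PEEP) = 460.0 / (28.5 − 12) = 460.0/16.5 = 27.879 mL/cmH2O.
τ = R × C = 13.043 × 0.02788 L/cmH2O = 0.3636 s.
t = −τ·ln(1 − 0.90) = −0.3636·ln(0.1) = 0.8372 s.

0.84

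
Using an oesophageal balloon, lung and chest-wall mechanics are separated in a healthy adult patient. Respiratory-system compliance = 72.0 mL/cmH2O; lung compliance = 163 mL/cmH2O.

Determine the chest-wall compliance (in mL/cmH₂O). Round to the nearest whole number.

129

1/Ccw = 1/Crs − 1/CL.
1/Ccw = 1/72.0 − 1/163 = 0.007754.
Ccw = 128.97 mL/cmH2O.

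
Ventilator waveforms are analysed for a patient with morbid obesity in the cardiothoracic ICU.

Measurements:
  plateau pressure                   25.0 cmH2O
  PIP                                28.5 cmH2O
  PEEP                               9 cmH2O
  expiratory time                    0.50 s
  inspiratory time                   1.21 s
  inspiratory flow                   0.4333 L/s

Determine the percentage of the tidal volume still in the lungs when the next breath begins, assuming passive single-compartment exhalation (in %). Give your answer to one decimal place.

Vt = flow × Ti = 0.4333 L/s × 1.21 s × 1000 mL/L = 524.29 mL.
R = (PIP − Pplat)/V̇ = (28.5 − 25.0) / 0.4333 = 3.5/0.4333 = 8.078 cmH2O·s/L.
C = Vt/(Pplat − PEEP) = 524.29 / (25.0 − 9) = 524.29/16.0 = 32.768 mL/cmH2O.
τ = R × C = 8.078 × 0.03277 L/cmH2O = 0.2647 s.
Fraction remaining at end-expiration = e^(−Te/τ) = e^(−0.50/0.2647) = 0.1512 → 15.12%.

15.1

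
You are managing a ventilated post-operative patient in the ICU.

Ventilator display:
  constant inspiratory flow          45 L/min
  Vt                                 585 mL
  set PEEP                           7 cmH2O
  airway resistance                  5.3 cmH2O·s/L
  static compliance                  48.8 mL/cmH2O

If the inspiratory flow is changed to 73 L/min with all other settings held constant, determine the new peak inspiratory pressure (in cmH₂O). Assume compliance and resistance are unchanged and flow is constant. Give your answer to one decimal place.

Flow: 45 L/min ÷ 60 = 0.75 L/s.
New flow: 73 L/min ÷ 60 = 1.2167 L/s.
PIP = Vt/C + R·V̇ + PEEP (constant-flow equation of motion).
Only the resistive term changes: ΔPIP = R × ΔV̇ = 5.3 × (1.2167 − 0.75) = 5.3 × 0.4667 = 2.474 cmH2O.
Original PIP = 585/48.8 + 5.3×0.75 + 7 = 22.963 cmH2O; new PIP = 22.963 + (2.474) = 25.437 cmH2O.

25.4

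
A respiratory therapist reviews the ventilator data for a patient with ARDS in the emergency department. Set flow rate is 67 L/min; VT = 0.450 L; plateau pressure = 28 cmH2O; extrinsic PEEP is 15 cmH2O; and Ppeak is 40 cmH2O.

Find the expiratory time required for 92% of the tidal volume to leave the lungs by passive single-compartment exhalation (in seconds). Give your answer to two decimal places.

Flow: 67 L/min ÷ 60 = 1.1167 L/s.
R = (PIP − Pplat)/V̇ = (40 − 28) / 1.1167 = 12.0/1.1167 = 10.746 cmH2O·s/L.
C = Vt/(Pplat − PEEP) = 450.0 / (28 − 15) = 450.0/13.0 = 34.615 mL/cmH2O.
τ = R × C = 10.746 × 0.03462 L/cmH2O = 0.372 s.
t = −τ·ln(1 − 0.92) = −0.372·ln(0.08) = 0.9396 s.

0.94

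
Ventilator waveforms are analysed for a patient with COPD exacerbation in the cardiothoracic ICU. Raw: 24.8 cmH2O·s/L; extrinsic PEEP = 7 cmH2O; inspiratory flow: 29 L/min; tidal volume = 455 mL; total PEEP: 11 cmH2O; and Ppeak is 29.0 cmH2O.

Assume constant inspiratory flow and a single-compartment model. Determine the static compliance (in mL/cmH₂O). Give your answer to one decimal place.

75.7

Flow: 29 L/min ÷ 60 = 0.4833 L/s.
Total PEEP = 11 cmH2O (set 7 + intrinsic 4); this is the baseline alveolar pressure.
Equation of motion (constant flow): PIP = Vt/C + R·V̇ + PEEP.
Vt/C = PIP − R·V̇ − PEEP = 29.0 − 24.8×0.4833 − 11 = 29.0 − 11.986 − 11 = 6.014 cmH2O.
C = Vt / 6.014 = 455 / 6.014 = 75.657 mL/cmH2O.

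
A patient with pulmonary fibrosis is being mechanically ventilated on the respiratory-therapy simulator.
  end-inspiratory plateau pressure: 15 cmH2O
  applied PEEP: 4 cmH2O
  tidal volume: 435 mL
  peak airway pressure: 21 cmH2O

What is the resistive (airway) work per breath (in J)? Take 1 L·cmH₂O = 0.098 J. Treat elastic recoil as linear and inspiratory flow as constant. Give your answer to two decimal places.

0.26

With constant inspiratory flow the resistive pressure is constant at PIP − Pplat = 21 − 15 = 6.0 cmH2O, so resistive work = 6.0 × 0.435 = 2.61 L·cmH2O.
× 0.098 J/(L·cmH2O) → 0.2558 J.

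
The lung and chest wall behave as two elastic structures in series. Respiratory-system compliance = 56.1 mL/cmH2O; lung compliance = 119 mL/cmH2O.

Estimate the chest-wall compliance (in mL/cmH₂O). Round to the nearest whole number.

106

1/Ccw = 1/Crs − 1/CL.
1/Ccw = 1/56.1 − 1/119 = 0.009422.
Ccw = 106.13 mL/cmH2O.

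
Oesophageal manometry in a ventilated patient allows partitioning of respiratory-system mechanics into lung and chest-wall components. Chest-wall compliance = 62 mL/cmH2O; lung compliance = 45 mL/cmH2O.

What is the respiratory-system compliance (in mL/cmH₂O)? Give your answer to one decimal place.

26.1

Lung and chest wall are elastances in series: 1/Crs = 1/CL + 1/Ccw.
1/Crs = 1/45 + 1/62 = 0.03835.
Crs = 26.076 mL/cmH2O.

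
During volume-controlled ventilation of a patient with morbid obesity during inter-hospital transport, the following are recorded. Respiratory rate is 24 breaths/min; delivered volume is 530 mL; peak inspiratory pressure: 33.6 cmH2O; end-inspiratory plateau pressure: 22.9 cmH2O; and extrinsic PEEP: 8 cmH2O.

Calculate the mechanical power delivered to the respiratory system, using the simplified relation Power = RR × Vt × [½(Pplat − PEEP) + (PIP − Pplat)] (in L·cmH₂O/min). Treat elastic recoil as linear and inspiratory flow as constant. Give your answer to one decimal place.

230.9

Per-breath work = Vt × [½(Pplat−PEEP) + (PIP−Pplat)] = 0.530 × [0.5×14.9 + 10.7] = 0.530 × 18.15 = 9.62 L·cmH2O.
Power = 24 × 9.62 = 230.88 L·cmH2O/min.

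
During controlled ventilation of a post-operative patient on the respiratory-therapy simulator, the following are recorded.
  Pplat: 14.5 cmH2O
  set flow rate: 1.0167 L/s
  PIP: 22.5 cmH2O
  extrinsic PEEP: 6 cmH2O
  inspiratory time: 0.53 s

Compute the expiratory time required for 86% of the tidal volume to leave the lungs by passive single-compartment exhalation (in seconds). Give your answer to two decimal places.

0.98

Vt = flow × Ti = 1.0167 L/s × 0.53 s × 1000 mL/L = 538.85 mL.
R = (PIP − Pplat)/V̇ = (22.5 − 14.5) / 1.0167 = 8.0/1.0167 = 7.869 cmH2O·s/L.
C = Vt/(Pplat − PEEP) = 538.85 / (14.5 − 6) = 538.85/8.5 = 63.394 mL/cmH2O.
τ = R × C = 7.869 × 0.06339 L/cmH2O = 0.4988 s.
t = −τ·ln(1 − 0.86) = −0.4988·ln(0.14) = 0.9807 s.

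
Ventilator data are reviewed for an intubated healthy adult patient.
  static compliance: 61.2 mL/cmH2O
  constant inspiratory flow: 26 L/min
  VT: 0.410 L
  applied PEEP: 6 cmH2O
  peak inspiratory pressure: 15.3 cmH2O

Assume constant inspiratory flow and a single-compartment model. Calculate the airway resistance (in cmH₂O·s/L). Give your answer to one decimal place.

6.0

Flow: 26 L/min ÷ 60 = 0.4333 L/s.
Equation of motion (constant flow): PIP = Vt/C + R·V̇ + PEEP.
R·V̇ = PIP − Vt/C − PEEP = 15.3 − 410/61.2 − 6 = 15.3 − 6.699 − 6 = 2.601 cmH2O.
R = 2.601 / 0.4333 = 6.003 cmH2O·s/L.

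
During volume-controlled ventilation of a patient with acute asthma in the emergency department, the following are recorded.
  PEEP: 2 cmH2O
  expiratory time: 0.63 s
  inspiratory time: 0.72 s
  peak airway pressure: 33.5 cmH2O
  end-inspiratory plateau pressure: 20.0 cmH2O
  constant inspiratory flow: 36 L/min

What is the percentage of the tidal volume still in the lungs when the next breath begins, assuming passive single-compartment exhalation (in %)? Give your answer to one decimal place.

31.1

Flow: 36 L/min ÷ 60 = 0.6 L/s.
Vt = flow × Ti = 0.6 L/s × 0.72 s × 1000 mL/L = 432.0 mL.
R = (PIP − Pplat)/V̇ = (33.5 − 20.0) / 0.6 = 13.5/0.6 = 22.5 cmH2O·s/L.
C = Vt/(Pplat − PEEP) = 432.0 / (20.0 − 2) = 432.0/18.0 = 24.0 mL/cmH2O.
τ = R × C = 22.5 × 0.024 L/cmH2O = 0.54 s.
Fraction remaining at end-expiration = e^(−Te/τ) = e^(−0.63/0.54) = 0.3114 → 31.14%.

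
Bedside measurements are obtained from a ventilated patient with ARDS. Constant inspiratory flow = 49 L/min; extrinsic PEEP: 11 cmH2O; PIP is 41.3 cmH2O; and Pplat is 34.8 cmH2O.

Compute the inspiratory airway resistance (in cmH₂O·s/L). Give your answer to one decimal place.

8.0

Flow: 49 L/min ÷ 60 = 0.8167 L/s.
Raw = (PIP − Pplat) / flow = (41.3 − 34.8) / 0.8167 = 6.5 / 0.8167 = 7.959 cmH2O·s/L.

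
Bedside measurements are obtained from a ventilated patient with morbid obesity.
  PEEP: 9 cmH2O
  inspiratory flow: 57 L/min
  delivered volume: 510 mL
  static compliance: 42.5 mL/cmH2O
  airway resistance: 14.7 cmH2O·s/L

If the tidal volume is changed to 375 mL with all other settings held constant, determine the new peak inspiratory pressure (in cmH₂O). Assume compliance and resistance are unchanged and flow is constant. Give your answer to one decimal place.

31.8

Flow: 57 L/min ÷ 60 = 0.95 L/s.
PIP = Vt/C + R·V̇ + PEEP (constant-flow equation of motion).
Only the elastic term changes: ΔPIP = ΔVt / C = (375 − 510) / 42.5 = -3.176 cmH2O.
Original PIP = 510/42.5 + 14.7×0.95 + 9 = 34.965 cmH2O; new PIP = 34.965 + (-3.176) = 31.789 cmH2O.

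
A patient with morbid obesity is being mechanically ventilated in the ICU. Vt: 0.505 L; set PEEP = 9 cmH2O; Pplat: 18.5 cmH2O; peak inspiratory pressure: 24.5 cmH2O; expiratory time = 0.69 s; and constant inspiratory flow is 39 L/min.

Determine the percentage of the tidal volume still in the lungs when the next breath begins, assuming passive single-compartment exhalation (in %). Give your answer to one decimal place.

24.5

Flow: 39 L/min ÷ 60 = 0.65 L/s.
R = (PIP − Pplat)/V̇ = (24.5 − 18.5) / 0.65 = 6.0/0.65 = 9.231 cmH2O·s/L.
C = Vt/(Pplat − PEEP) = 505.0 / (18.5 − 9) = 505.0/9.5 = 53.158 mL/cmH2O.
τ = R × C = 9.231 × 0.05316 L/cmH2O = 0.4907 s.
Fraction remaining at end-expiration = e^(−Te/τ) = e^(−0.69/0.4907) = 0.2451 → 24.51%.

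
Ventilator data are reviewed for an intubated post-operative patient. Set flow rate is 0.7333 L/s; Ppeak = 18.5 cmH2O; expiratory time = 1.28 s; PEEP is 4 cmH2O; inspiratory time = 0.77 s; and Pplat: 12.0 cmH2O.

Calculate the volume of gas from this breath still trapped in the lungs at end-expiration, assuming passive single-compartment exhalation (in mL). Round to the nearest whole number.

73

Vt = flow × Ti = 0.7333 L/s × 0.77 s × 1000 mL/L = 564.64 mL.
R = (PIP − Pplat)/V̇ = (18.5 − 12.0) / 0.7333 = 6.5/0.7333 = 8.864 cmH2O·s/L.
C = Vt/(Pplat − PEEP) = 564.64 / (12.0 − 4) = 564.64/8.0 = 70.58 mL/cmH2O.
τ = R × C = 8.864 × 0.07058 L/cmH2O = 0.6256 s.
Fraction remaining = e^(−Te/τ) = e^(−1.28/0.6256) = 0.1292.
Trapped volume = 564.64 × 0.1292 = 72.951 mL.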